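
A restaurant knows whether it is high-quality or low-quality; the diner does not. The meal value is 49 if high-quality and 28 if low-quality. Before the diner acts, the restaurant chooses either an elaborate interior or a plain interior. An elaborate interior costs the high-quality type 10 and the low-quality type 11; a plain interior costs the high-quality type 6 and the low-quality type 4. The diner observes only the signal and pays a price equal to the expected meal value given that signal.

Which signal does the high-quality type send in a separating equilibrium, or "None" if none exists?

None

Try high-quality → elaborate interior, low-quality → plain interior:
  If types separate, elaborate interior earns payment 49 and plain interior earns 28.
  High-quality: elaborate interior gives 49 − 10 = 39; plain interior gives 28 − 6 = 22. No deviation. ✓
  Low-quality: plain interior gives 28 − 4 = 24; elaborate interior gives 49 − 11 = 38. Would deviate. ✗
Try high-quality → plain interior, low-quality → elaborate interior:
  If types separate, plain interior earns payment 49 and elaborate interior earns 28.
  High-quality: plain interior gives 49 − 6 = 43; elaborate interior gives 28 − 10 = 18. No deviation. ✓
  Low-quality: elaborate interior gives 28 − 11 = 17; plain interior gives 49 − 4 = 45. Would deviate. ✗
Neither assignment is incentive-compatible.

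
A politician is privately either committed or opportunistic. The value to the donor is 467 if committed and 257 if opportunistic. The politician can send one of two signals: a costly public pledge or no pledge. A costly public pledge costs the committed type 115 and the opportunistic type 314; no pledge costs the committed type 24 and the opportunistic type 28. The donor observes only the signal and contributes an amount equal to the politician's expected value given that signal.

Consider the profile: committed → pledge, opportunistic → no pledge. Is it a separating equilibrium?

Yes

Under separation the donor infers type exactly: pledge → committed (pays 467), no pledge → opportunistic (pays 257).
Committed: pledge gives 467 − 115 = 352; no pledge gives 257 − 24 = 233. No deviation. ✓
Opportunistic: no pledge gives 257 − 28 = 229; pledge gives 467 − 314 = 153. No deviation. ✓
Neither type gains from mimicking the other.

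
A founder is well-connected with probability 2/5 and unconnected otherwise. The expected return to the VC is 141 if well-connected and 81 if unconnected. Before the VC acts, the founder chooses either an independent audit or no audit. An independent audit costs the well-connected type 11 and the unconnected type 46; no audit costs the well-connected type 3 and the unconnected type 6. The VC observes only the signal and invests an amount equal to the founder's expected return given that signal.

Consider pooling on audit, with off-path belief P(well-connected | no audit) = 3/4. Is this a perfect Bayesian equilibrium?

No

At the pooled signal (audit) the VC holds the prior 2/5 and pays 2/5·141 + 3/5·81 = 105. Off-path (no audit) belief 3/4 gives 3/4·141 + 1/4·81 = 126.
Well-connected: audit gives 105 − 11 = 94; no audit gives 126 − 3 = 123. Deviates. ✗
Unconnected: audit gives 105 − 46 = 59; no audit gives 126 − 6 = 120. Deviates. ✗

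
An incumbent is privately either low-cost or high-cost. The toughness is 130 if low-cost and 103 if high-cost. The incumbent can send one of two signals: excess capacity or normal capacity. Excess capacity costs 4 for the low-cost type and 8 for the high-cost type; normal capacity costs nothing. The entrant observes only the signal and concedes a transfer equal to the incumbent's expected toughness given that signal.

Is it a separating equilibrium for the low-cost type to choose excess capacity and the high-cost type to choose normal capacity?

If types separate, excess capacity earns payment 130 and normal capacity earns 103.
Low-cost: excess capacity gives 130 − 4 = 126; normal capacity gives 103 − 0 = 103. No deviation. ✓
High-cost: normal capacity gives 103 − 0 = 103; excess capacity gives 130 − 8 = 122. Would deviate. ✗

No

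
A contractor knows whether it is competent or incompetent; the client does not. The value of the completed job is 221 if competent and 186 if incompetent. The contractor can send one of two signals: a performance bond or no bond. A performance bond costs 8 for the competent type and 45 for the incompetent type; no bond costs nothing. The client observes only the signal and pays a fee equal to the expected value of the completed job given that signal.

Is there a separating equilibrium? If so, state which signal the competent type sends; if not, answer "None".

bond

Try competent → bond, incompetent → no bond:
  Under separation the client infers type exactly: bond → competent (pays 221), no bond → incompetent (pays 186).
  Competent: bond gives 221 − 8 = 213; no bond gives 186 − 0 = 186. No deviation. ✓
  Incompetent: no bond gives 186 − 0 = 186; bond gives 221 − 45 = 176. No deviation. ✓
Both hold — the competent type sends bond.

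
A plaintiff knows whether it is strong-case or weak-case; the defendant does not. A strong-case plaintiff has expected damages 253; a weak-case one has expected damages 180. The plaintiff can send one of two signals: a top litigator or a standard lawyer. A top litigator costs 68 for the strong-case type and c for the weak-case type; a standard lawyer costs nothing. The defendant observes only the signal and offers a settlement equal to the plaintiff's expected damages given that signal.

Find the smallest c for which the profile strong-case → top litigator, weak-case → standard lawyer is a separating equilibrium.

Under separation: top litigator → strong-case (pays 253); standard lawyer → weak-case (pays 180).
Strong-case: 253 − 68 = 185 ≥ 180 − 0 = 180. Holds regardless of c. ✓
Weak-case: 180 − 0 ≥ 253 − c, so c ≥ 253 − 180 = 73.

73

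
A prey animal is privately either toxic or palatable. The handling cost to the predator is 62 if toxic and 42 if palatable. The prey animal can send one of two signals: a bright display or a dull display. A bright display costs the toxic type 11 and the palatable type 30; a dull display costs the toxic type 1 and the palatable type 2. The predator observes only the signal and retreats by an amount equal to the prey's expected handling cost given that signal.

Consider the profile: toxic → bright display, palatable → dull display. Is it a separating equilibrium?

Yes

Under separation the predator infers type exactly: bright display → toxic (pays 62), dull display → palatable (pays 42).
Toxic: bright display gives 62 − 11 = 51; dull display gives 42 − 1 = 41. No deviation. ✓
Palatable: dull display gives 42 − 2 = 40; bright display gives 62 − 30 = 32. No deviation. ✓
Both incentive constraints hold.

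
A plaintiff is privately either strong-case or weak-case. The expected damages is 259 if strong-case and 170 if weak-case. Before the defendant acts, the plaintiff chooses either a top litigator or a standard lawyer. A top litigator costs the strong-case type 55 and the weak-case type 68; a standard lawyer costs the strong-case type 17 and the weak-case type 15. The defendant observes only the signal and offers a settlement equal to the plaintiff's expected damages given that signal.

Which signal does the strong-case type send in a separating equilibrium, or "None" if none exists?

None

Try strong-case → top litigator, weak-case → standard lawyer:
  If types separate, top litigator earns payment 259 and standard lawyer earns 170.
  Strong-case: top litigator gives 259 − 55 = 204; standard lawyer gives 170 − 17 = 153. No deviation. ✓
  Weak-case: standard lawyer gives 170 − 15 = 155; top litigator gives 259 − 68 = 191. Would deviate. ✗
Try strong-case → standard lawyer, weak-case → top litigator:
  If types separate, standard lawyer earns payment 259 and top litigator earns 170.
  Strong-case: standard lawyer gives 259 − 17 = 242; top litigator gives 170 − 55 = 115. No deviation. ✓
  Weak-case: top litigator gives 170 − 68 = 102; standard lawyer gives 259 − 15 = 244. Would deviate. ✗
Neither assignment is incentive-compatible.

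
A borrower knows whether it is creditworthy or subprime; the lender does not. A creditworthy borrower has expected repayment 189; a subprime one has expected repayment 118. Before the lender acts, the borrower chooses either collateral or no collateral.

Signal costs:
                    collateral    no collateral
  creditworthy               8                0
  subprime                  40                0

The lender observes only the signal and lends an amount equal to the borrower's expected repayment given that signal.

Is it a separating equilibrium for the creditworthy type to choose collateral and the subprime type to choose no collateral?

If types separate, collateral earns payment 189 and no collateral earns 118.
Creditworthy: collateral gives 189 − 8 = 181; no collateral gives 118 − 0 = 118. No deviation. ✓
Subprime: no collateral gives 118 − 0 = 118; collateral gives 189 − 40 = 149. Would deviate. ✗

No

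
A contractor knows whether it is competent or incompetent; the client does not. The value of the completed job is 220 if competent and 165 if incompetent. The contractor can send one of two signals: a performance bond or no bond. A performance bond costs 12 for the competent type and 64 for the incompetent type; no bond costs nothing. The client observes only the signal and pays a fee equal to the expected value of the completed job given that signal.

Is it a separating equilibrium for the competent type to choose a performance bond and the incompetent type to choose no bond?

Yes

Under separation the client infers type exactly: bond → competent (pays 220), no bond → incompetent (pays 165).
Competent: bond gives 220 − 12 = 208; no bond gives 165 − 0 = 165. No deviation. ✓
Incompetent: no bond gives 165 − 0 = 165; bond gives 220 − 64 = 156. No deviation. ✓
Neither type gains from mimicking the other.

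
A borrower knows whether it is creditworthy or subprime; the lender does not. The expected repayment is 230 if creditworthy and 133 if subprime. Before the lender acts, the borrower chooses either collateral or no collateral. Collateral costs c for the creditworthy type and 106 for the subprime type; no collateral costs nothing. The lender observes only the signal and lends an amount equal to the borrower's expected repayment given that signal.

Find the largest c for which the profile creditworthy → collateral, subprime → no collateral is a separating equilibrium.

Under separation: collateral → creditworthy (pays 230); no collateral → subprime (pays 133).
Subprime: 133 − 0 = 133 ≥ 230 − 106 = 124. Holds regardless of c. ✓
Creditworthy: 230 − c ≥ 133 − 0, so c ≤ 230 − 133 = 97.

97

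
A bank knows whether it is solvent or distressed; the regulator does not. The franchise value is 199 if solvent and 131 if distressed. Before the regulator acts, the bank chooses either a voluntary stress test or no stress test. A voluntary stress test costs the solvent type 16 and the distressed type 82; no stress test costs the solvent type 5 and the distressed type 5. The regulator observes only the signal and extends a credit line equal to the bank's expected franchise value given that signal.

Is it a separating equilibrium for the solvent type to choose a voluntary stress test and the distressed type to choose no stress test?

Under separation the regulator infers type exactly: stress test → solvent (pays 199), no stress test → distressed (pays 131).
Solvent: stress test gives 199 − 16 = 183; no stress test gives 131 − 5 = 126. No deviation. ✓
Distressed: no stress test gives 131 − 5 = 126; stress test gives 199 − 82 = 117. No deviation. ✓
Neither type gains from mimicking the other.

Yes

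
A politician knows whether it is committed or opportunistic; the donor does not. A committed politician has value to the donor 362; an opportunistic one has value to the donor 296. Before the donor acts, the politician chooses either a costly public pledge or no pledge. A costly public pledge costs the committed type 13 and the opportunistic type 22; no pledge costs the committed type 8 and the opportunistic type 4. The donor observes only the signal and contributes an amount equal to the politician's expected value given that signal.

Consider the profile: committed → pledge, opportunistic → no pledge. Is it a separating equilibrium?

If types separate, pledge earns payment 362 and no pledge earns 296.
Committed: pledge gives 362 − 13 = 349; no pledge gives 296 − 8 = 288. No deviation. ✓
Opportunistic: no pledge gives 296 − 4 = 292; pledge gives 362 − 22 = 340. Would deviate. ✗

No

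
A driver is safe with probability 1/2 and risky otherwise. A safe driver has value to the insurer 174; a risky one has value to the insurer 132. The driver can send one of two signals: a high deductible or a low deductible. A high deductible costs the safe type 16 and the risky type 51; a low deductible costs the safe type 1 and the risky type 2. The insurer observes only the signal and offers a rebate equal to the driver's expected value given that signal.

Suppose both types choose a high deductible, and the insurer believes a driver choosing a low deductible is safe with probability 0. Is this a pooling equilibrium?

No

At the pooled signal (high deductible) the insurer holds the prior 1/2 and pays 1/2·174 + 1/2·132 = 153. Off-path (low deductible) belief 0 gives 0·174 + 1·132 = 132.
Safe: high deductible gives 153 − 16 = 137; low deductible gives 132 − 1 = 131. Stays. ✓
Risky: high deductible gives 153 − 51 = 102; low deductible gives 132 − 2 = 130. Deviates. ✗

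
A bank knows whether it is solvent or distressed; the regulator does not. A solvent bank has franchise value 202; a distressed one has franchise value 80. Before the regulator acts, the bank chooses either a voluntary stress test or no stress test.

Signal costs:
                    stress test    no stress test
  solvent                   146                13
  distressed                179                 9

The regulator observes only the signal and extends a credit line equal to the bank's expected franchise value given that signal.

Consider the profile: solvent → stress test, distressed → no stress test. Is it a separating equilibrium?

If types separate, stress test earns payment 202 and no stress test earns 80.
Solvent: stress test gives 202 − 146 = 56; no stress test gives 80 − 13 = 67. Would deviate. ✗
Distressed: no stress test gives 80 − 9 = 71; stress test gives 202 − 179 = 23. No deviation. ✓

No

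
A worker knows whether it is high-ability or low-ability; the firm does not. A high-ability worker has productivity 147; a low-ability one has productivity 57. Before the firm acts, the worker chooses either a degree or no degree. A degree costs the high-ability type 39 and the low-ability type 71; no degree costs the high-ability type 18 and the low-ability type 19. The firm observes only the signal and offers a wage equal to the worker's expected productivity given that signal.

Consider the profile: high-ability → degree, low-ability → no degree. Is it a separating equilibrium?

No

Under separation the firm infers type exactly: degree → high-ability (pays 147), no degree → low-ability (pays 57).
High-ability: degree gives 147 − 39 = 108; no degree gives 57 − 18 = 39. No deviation. ✓
Low-ability: no degree gives 57 − 19 = 38; degree gives 147 − 71 = 76. Would deviate. ✗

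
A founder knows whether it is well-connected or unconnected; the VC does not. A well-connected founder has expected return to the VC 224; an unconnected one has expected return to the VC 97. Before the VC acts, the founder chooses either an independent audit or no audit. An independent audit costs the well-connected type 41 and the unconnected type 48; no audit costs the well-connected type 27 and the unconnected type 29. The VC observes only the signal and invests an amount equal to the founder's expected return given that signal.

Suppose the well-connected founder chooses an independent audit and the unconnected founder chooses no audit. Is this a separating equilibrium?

If types separate, audit earns payment 224 and no audit earns 97.
Well-connected: audit gives 224 − 41 = 183; no audit gives 97 − 27 = 70. No deviation. ✓
Unconnected: no audit gives 97 − 29 = 68; audit gives 224 − 48 = 176. Would deviate. ✗

No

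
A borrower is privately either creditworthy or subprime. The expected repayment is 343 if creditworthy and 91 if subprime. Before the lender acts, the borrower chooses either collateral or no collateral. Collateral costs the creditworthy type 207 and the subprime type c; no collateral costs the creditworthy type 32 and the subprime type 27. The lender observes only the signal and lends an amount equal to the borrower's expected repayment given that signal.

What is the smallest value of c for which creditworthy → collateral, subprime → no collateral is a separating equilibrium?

Under separation: collateral → creditworthy (pays 343); no collateral → subprime (pays 91).
Creditworthy: 343 − 207 = 136 ≥ 91 − 32 = 59. Holds regardless of c. ✓
Subprime: 91 − 27 ≥ 343 − c, so c ≥ 343 − 64 = 279.

279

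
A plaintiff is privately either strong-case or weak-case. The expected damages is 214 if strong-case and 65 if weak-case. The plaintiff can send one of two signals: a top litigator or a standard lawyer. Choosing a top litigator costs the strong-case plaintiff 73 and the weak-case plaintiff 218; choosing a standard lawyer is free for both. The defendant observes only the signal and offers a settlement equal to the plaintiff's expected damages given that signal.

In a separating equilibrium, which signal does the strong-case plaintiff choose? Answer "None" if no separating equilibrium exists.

Try strong-case → top litigator, weak-case → standard lawyer:
  If types separate, top litigator earns payment 214 and standard lawyer earns 65.
  Strong-case: top litigator gives 214 − 73 = 141; standard lawyer gives 65 − 0 = 65. No deviation. ✓
  Weak-case: standard lawyer gives 65 − 0 = 65; top litigator gives 214 − 218 = -4. No deviation. ✓
Both hold — the strong-case type sends top litigator.

top litigator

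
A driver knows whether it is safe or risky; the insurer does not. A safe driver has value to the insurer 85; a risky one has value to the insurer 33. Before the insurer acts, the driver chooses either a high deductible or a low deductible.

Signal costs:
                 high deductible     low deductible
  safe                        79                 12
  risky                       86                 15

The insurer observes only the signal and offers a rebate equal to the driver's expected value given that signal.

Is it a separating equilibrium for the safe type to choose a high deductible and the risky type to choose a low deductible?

Under separation the insurer infers type exactly: high deductible → safe (pays 85), low deductible → risky (pays 33).
Safe: high deductible gives 85 − 79 = 6; low deductible gives 33 − 12 = 21. Would deviate. ✗
Risky: low deductible gives 33 − 15 = 18; high deductible gives 85 − 86 = -1. No deviation. ✓

No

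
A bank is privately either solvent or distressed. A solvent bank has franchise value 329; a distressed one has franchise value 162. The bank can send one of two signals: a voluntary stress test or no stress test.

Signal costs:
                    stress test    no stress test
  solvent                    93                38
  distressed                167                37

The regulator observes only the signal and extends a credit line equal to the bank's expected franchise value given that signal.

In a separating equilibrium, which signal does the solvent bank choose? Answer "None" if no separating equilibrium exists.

Try solvent → stress test, distressed → no stress test:
  If types separate, stress test earns payment 329 and no stress test earns 162.
  Solvent: stress test gives 329 − 93 = 236; no stress test gives 162 − 38 = 124. No deviation. ✓
  Distressed: no stress test gives 162 − 37 = 125; stress test gives 329 − 167 = 162. Would deviate. ✗
Try solvent → no stress test, distressed → stress test:
  If types separate, no stress test earns payment 329 and stress test earns 162.
  Solvent: no stress test gives 329 − 38 = 291; stress test gives 162 − 93 = 69. No deviation. ✓
  Distressed: stress test gives 162 − 167 = -5; no stress test gives 329 − 37 = 292. Would deviate. ✗
Neither assignment is incentive-compatible.

None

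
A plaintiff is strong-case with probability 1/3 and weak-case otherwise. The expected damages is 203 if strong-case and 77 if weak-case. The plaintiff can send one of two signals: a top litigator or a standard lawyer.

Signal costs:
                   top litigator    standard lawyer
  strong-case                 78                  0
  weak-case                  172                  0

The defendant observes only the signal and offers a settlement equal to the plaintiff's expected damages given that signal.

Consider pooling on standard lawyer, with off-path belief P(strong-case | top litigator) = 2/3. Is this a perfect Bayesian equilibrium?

At the pooled signal (standard lawyer) the defendant holds the prior 1/3 and pays 1/3·203 + 2/3·77 = 119. Off-path (top litigator) belief 2/3 gives 2/3·203 + 1/3·77 = 161.
Strong-case: standard lawyer gives 119 − 0 = 119; top litigator gives 161 − 78 = 83. Stays. ✓
Weak-case: standard lawyer gives 119 − 0 = 119; top litigator gives 161 − 172 = -11. Stays. ✓

Yes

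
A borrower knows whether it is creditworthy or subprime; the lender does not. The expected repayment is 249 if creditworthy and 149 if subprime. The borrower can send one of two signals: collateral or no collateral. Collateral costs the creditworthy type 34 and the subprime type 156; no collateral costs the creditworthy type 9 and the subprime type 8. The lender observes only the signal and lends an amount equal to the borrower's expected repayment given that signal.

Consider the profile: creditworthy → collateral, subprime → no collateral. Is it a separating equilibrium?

Under separation the lender infers type exactly: collateral → creditworthy (pays 249), no collateral → subprime (pays 149).
Creditworthy: collateral gives 249 − 34 = 215; no collateral gives 149 − 9 = 140. No deviation. ✓
Subprime: no collateral gives 149 − 8 = 141; collateral gives 249 − 156 = 93. No deviation. ✓
Both incentive constraints hold.

Yes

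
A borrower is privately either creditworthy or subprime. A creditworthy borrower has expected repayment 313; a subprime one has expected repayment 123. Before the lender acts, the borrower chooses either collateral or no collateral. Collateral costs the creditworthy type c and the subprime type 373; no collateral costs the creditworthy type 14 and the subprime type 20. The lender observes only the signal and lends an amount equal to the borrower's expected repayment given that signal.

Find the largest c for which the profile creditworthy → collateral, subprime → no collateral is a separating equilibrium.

Under separation: collateral → creditworthy (pays 313); no collateral → subprime (pays 123).
Subprime: 123 − 20 = 103 ≥ 313 − 373 = -60. Holds regardless of c. ✓
Creditworthy: 313 − c ≥ 123 − 14, so c ≤ 313 − 109 = 204.

204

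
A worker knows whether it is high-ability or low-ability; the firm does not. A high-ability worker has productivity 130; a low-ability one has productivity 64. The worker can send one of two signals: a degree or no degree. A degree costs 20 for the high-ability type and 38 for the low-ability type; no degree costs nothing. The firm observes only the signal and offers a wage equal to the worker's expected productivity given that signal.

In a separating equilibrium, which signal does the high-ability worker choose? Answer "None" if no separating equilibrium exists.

Try high-ability → degree, low-ability → no degree:
  If types separate, degree earns payment 130 and no degree earns 64.
  High-ability: degree gives 130 − 20 = 110; no degree gives 64 − 0 = 64. No deviation. ✓
  Low-ability: no degree gives 64 − 0 = 64; degree gives 130 − 38 = 92. Would deviate. ✗
Try high-ability → no degree, low-ability → degree:
  If types separate, no degree earns payment 130 and degree earns 64.
  High-ability: no degree gives 130 − 0 = 130; degree gives 64 − 20 = 44. No deviation. ✓
  Low-ability: degree gives 64 − 38 = 26; no degree gives 130 − 0 = 130. Would deviate. ✗
Neither assignment is incentive-compatible.

None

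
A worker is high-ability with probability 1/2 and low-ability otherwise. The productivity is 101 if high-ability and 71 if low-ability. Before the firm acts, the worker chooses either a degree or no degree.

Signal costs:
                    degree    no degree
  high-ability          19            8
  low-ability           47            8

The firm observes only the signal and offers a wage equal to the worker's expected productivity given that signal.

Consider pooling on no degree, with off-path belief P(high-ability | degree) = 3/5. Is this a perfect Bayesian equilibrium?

Yes

On the equilibrium path (no degree) the firm holds the prior 1/2 and pays 1/2·101 + 1/2·71 = 86. Off-path (degree) belief 3/5 gives 3/5·101 + 2/5·71 = 89.
High-ability: no degree gives 86 − 8 = 78; degree gives 89 − 19 = 70. Stays. ✓
Low-ability: no degree gives 86 − 8 = 78; degree gives 89 − 47 = 42. Stays. ✓
Beliefs are Bayes-consistent on-path and both types best-respond.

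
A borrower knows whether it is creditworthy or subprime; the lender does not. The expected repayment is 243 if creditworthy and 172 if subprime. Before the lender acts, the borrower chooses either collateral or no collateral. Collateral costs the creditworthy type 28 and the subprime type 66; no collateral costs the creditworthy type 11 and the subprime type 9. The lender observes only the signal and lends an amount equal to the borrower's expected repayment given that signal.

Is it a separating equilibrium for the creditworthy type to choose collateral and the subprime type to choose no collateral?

No

Under separation the lender infers type exactly: collateral → creditworthy (pays 243), no collateral → subprime (pays 172).
Creditworthy: collateral gives 243 − 28 = 215; no collateral gives 172 − 11 = 161. No deviation. ✓
Subprime: no collateral gives 172 − 9 = 163; collateral gives 243 − 66 = 177. Would deviate. ✗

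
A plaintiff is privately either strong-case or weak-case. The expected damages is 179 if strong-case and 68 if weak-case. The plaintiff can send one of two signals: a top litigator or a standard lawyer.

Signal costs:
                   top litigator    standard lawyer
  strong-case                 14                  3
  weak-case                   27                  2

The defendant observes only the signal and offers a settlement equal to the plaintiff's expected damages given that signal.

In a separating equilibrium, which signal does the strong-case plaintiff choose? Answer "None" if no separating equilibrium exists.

None

Try strong-case → top litigator, weak-case → standard lawyer:
  If types separate, top litigator earns payment 179 and standard lawyer earns 68.
  Strong-case: top litigator gives 179 − 14 = 165; standard lawyer gives 68 − 3 = 65. No deviation. ✓
  Weak-case: standard lawyer gives 68 − 2 = 66; top litigator gives 179 − 27 = 152. Would deviate. ✗
Try strong-case → standard lawyer, weak-case → top litigator:
  If types separate, standard lawyer earns payment 179 and top litigator earns 68.
  Strong-case: standard lawyer gives 179 − 3 = 176; top litigator gives 68 − 14 = 54. No deviation. ✓
  Weak-case: top litigator gives 68 − 27 = 41; standard lawyer gives 179 − 2 = 177. Would deviate. ✗
Neither assignment is incentive-compatible.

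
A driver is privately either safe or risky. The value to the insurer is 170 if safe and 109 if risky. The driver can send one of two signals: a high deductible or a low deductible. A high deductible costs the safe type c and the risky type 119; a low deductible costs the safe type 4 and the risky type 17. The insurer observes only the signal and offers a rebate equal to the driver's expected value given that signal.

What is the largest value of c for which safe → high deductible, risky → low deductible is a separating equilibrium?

65

Under separation: high deductible → safe (pays 170); low deductible → risky (pays 109).
Risky: 109 − 17 = 92 ≥ 170 − 119 = 51. Holds regardless of c. ✓
Safe: 170 − c ≥ 109 − 4, so c ≤ 170 − 105 = 65.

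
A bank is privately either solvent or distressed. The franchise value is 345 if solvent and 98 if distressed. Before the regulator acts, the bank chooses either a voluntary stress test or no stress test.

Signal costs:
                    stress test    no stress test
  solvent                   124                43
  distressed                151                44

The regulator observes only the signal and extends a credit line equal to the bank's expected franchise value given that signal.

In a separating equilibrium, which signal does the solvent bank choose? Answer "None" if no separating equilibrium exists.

None

Try solvent → stress test, distressed → no stress test:
  If types separate, stress test earns payment 345 and no stress test earns 98.
  Solvent: stress test gives 345 − 124 = 221; no stress test gives 98 − 43 = 55. No deviation. ✓
  Distressed: no stress test gives 98 − 44 = 54; stress test gives 345 − 151 = 194. Would deviate. ✗
Try solvent → no stress test, distressed → stress test:
  If types separate, no stress test earns payment 345 and stress test earns 98.
  Solvent: no stress test gives 345 − 43 = 302; stress test gives 98 − 124 = -26. No deviation. ✓
  Distressed: stress test gives 98 − 151 = -53; no stress test gives 345 − 44 = 301. Would deviate. ✗
Neither assignment is incentive-compatible.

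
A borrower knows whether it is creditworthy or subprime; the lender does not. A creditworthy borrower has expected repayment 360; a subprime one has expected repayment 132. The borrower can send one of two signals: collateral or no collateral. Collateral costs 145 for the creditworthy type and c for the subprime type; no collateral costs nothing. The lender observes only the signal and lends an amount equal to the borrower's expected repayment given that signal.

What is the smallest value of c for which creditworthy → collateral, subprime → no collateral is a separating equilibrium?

228

Under separation: collateral → creditworthy (pays 360); no collateral → subprime (pays 132).
Creditworthy: 360 − 145 = 215 ≥ 132 − 0 = 132. Holds regardless of c. ✓
Subprime: 132 − 0 ≥ 360 − c, so c ≥ 360 − 132 = 228.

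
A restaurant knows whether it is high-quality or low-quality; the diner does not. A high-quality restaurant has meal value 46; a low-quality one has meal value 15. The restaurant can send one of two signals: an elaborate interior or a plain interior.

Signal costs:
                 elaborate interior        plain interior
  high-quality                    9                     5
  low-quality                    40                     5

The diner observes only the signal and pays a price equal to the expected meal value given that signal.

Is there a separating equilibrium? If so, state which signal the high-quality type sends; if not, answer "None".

Try high-quality → elaborate interior, low-quality → plain interior:
  If types separate, elaborate interior earns payment 46 and plain interior earns 15.
  High-quality: elaborate interior gives 46 − 9 = 37; plain interior gives 15 − 5 = 10. No deviation. ✓
  Low-quality: plain interior gives 15 − 5 = 10; elaborate interior gives 46 − 40 = 6. No deviation. ✓
Both hold — the high-quality type sends elaborate interior.

elaborate interior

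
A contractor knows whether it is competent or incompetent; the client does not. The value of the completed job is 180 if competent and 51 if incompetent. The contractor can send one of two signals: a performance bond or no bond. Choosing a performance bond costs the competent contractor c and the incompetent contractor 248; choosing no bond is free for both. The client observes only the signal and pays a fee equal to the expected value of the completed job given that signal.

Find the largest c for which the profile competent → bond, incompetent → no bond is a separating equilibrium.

129

Under separation: bond → competent (pays 180); no bond → incompetent (pays 51).
Incompetent: 51 − 0 = 51 ≥ 180 − 248 = -68. Holds regardless of c. ✓
Competent: 180 − c ≥ 51 − 0, so c ≤ 180 − 51 = 129.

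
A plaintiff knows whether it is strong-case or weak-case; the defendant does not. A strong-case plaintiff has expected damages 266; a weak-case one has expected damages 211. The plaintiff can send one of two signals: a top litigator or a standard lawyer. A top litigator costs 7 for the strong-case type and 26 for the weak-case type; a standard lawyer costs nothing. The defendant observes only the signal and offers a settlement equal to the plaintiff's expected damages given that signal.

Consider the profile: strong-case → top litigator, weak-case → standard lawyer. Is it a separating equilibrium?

If types separate, top litigator earns payment 266 and standard lawyer earns 211.
Strong-case: top litigator gives 266 − 7 = 259; standard lawyer gives 211 − 0 = 211. No deviation. ✓
Weak-case: standard lawyer gives 211 − 0 = 211; top litigator gives 266 − 26 = 240. Would deviate. ✗

No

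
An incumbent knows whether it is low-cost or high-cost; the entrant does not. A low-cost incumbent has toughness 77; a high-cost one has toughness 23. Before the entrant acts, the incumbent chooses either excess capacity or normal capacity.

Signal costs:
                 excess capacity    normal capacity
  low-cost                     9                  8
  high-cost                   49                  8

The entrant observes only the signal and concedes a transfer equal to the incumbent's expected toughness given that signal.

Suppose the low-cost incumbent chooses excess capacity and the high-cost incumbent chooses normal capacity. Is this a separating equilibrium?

If types separate, excess capacity earns payment 77 and normal capacity earns 23.
Low-cost: excess capacity gives 77 − 9 = 68; normal capacity gives 23 − 8 = 15. No deviation. ✓
High-cost: normal capacity gives 23 − 8 = 15; excess capacity gives 77 − 49 = 28. Would deviate. ✗

No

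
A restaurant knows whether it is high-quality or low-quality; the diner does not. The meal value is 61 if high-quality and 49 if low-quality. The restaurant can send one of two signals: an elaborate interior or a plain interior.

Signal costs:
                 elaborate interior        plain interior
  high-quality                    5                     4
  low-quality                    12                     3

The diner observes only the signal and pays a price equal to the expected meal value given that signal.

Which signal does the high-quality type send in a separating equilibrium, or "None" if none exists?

None

Try high-quality → elaborate interior, low-quality → plain interior:
  Under separation the diner infers type exactly: elaborate interior → high-quality (pays 61), plain interior → low-quality (pays 49).
  High-quality: elaborate interior gives 61 − 5 = 56; plain interior gives 49 − 4 = 45. No deviation. ✓
  Low-quality: plain interior gives 49 − 3 = 46; elaborate interior gives 61 − 12 = 49. Would deviate. ✗
Try high-quality → plain interior, low-quality → elaborate interior:
  Under separation the diner infers type exactly: plain interior → high-quality (pays 61), elaborate interior → low-quality (pays 49).
  High-quality: plain interior gives 61 − 4 = 57; elaborate interior gives 49 − 5 = 44. No deviation. ✓
  Low-quality: elaborate interior gives 49 − 12 = 37; plain interior gives 61 − 3 = 58. Would deviate. ✗
Neither assignment is incentive-compatible.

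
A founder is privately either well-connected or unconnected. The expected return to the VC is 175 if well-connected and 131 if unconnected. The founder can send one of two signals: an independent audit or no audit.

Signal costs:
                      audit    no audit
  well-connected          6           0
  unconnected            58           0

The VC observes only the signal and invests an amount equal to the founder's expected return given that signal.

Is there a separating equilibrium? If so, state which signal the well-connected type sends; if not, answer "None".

audit

Try well-connected → audit, unconnected → no audit:
  If types separate, audit earns payment 175 and no audit earns 131.
  Well-connected: audit gives 175 − 6 = 169; no audit gives 131 − 0 = 131. No deviation. ✓
  Unconnected: no audit gives 131 − 0 = 131; audit gives 175 − 58 = 117. No deviation. ✓
Both hold — the well-connected type sends audit.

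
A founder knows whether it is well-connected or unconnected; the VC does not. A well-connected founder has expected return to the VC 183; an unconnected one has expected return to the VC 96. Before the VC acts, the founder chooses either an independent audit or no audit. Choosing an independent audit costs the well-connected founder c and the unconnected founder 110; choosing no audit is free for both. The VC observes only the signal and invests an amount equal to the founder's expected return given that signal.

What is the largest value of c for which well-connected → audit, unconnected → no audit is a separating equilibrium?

87

Under separation: audit → well-connected (pays 183); no audit → unconnected (pays 96).
Unconnected: 96 − 0 = 96 ≥ 183 − 110 = 73. Holds regardless of c. ✓
Well-connected: 183 − c ≥ 96 − 0, so c ≤ 183 − 96 = 87.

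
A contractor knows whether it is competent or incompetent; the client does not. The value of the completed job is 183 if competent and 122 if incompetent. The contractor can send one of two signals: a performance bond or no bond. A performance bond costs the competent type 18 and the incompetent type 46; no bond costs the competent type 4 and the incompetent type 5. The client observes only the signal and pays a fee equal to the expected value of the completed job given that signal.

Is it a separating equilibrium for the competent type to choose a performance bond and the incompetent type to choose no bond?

Under separation the client infers type exactly: bond → competent (pays 183), no bond → incompetent (pays 122).
Competent: bond gives 183 − 18 = 165; no bond gives 122 − 4 = 118. No deviation. ✓
Incompetent: no bond gives 122 − 5 = 117; bond gives 183 − 46 = 137. Would deviate. ✗

No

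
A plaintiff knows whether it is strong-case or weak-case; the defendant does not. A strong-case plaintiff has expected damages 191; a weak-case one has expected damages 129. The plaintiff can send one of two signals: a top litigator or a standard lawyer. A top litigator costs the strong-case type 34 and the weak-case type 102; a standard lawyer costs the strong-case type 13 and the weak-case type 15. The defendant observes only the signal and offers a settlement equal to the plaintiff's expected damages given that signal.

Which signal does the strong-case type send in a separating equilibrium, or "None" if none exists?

Try strong-case → top litigator, weak-case → standard lawyer:
  If types separate, top litigator earns payment 191 and standard lawyer earns 129.
  Strong-case: top litigator gives 191 − 34 = 157; standard lawyer gives 129 − 13 = 116. No deviation. ✓
  Weak-case: standard lawyer gives 129 − 15 = 114; top litigator gives 191 − 102 = 89. No deviation. ✓
Both hold — the strong-case type sends top litigator.

top litigator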